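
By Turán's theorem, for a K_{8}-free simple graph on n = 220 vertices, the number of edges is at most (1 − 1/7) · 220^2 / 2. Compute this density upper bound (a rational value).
Turán density bound = (6/7) · 220^2/2 = 145200/7 ≈ 20742.8571

Turán's theorem: ex(n, K_{r+1}) is achieved by the complete r-partite Turán graph T(n, r) with parts as balanced as possible, and is at most (1 − 1/r) · n^2/2. For r = 7, n = 220: the density bound is (6/7) · 48400/2 = 145200/7 ≈ 20742.8571. The integer-valued extremum is e(T(220, 7)) = 20742, which is strictly less than the density bound 145200/7 since 7 ∤ 220 (the parts of T(220, 7) cannot all be equal).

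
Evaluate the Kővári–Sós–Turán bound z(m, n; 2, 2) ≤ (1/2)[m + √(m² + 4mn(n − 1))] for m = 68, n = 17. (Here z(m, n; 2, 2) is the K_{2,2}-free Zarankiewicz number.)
z(68, 17; 2, 2) ≤ (1/2)[68 + √(68² + 4·68·17·16)] = (1/2)[68 + √78608] = 174.1856

Kővári–Sós–Turán: let r_1, ..., r_68 be the row sums and z = Σ r_i the total number of 1s. Each pair of columns can share at most one row with both entries 1 (else a 2×2 all-ones block appears), so Σ_i C(r_i, 2) ≤ C(17, 2) = 136. By convexity Σ_i C(r_i, 2) ≥ 68·C(z/68, 2) = z(z − 68)/(2·68), giving z² − 68z − 68·17·16 ≤ 0 and hence z ≤ (1/2)[68 + √(4624 + 4·18496)] = (1/2)[68 + √78608] ≈ (1/2)(68 + 280.3712) = 174.1856.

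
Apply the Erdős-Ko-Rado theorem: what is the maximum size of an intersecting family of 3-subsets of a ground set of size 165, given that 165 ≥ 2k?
max |F| = C(164, 2) = 13366

The Erdős-Ko-Rado theorem states: for n ≥ 2k, an intersecting family of k-subsets of an n-element set has size at most C(n − 1, k − 1), with equality for 'star' families {A ⊆ [n] : |A| = k, i ∈ A} (fix an element i). For n = 165, k = 3: C(164, 2) = 13366.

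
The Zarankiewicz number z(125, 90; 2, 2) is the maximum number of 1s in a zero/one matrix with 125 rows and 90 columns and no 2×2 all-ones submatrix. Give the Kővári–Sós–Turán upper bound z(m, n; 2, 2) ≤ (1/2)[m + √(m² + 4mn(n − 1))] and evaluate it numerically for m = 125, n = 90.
z(125, 90; 2, 2) ≤ (1/2)[125 + √(125² + 4·125·90·89)] = (1/2)[125 + √4020625] = 1065.0748

Kővári–Sós–Turán: let r_1, ..., r_125 be the row sums and z = Σ r_i the total number of 1s. Each pair of columns can share at most one row with both entries 1 (else a 2×2 all-ones block appears), so Σ_i C(r_i, 2) ≤ C(90, 2) = 4005. By convexity Σ_i C(r_i, 2) ≥ 125·C(z/125, 2) = z(z − 125)/(2·125), giving z² − 125z − 125·90·89 ≤ 0 and hence z ≤ (1/2)[125 + √(15625 + 4·1001250)] = (1/2)[125 + √4020625] ≈ (1/2)(125 + 2005.1496) = 1065.0748.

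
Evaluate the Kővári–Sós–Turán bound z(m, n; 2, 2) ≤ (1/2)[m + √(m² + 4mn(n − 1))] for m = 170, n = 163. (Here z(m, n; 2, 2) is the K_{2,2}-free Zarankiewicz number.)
z(170, 163; 2, 2) ≤ (1/2)[170 + √(170² + 4·170·163·162)] = (1/2)[170 + √17984980] = 2205.4351

Kővári–Sós–Turán: let r_1, ..., r_170 be the row sums and z = Σ r_i the total number of 1s. Each pair of columns can share at most one row with both entries 1 (else a 2×2 all-ones block appears), so Σ_i C(r_i, 2) ≤ C(163, 2) = 13203. By convexity Σ_i C(r_i, 2) ≥ 170·C(z/170, 2) = z(z − 170)/(2·170), giving z² − 170z − 170·163·162 ≤ 0 and hence z ≤ (1/2)[170 + √(28900 + 4·4489020)] = (1/2)[170 + √17984980] ≈ (1/2)(170 + 4240.8702) = 2205.4351.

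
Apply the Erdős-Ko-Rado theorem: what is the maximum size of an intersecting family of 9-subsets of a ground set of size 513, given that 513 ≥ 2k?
max |F| = C(512, 8) = 110859231254749120

The Erdős-Ko-Rado theorem states: for n ≥ 2k, an intersecting family of k-subsets of an n-element set has size at most C(n − 1, k − 1), with equality for 'star' families {A ⊆ [n] : |A| = k, i ∈ A} (fix an element i). For n = 513, k = 9: C(512, 8) = 110859231254749120.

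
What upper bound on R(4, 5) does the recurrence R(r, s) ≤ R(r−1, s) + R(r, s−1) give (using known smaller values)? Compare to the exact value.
R(4, 5) ≤ R(3, 5) + R(4, 4) = 14 + 18 = 32; exact value R(4, 5) = 25.

The Erdős–Szekeres recurrence R(r, s) ≤ R(r−1, s) + R(r, s−1) applied to (r, s) = (4, 5) gives
  R(4, 5) ≤ R(3, 5) + R(4, 4) = 14 + 18 = 32.
(Recall R(2, k) = k and R is symmetric.) The recurrence is not tight here (it gives 32, but the exact value is R(4, 5) = 25); the tight upper bound requires a sharper argument than the simple recurrence, combined with a lower-bound construction on K_{24}.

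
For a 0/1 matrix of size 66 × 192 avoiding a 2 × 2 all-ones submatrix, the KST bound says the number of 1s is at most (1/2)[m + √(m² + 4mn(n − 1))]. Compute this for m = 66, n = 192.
z(66, 192; 2, 2) ≤ (1/2)[66 + √(66² + 4·66·192·191)] = (1/2)[66 + √9685764] = 1589.098

Kővári–Sós–Turán: let r_1, ..., r_66 be the row sums and z = Σ r_i the total number of 1s. Each pair of columns can share at most one row with both entries 1 (else a 2×2 all-ones block appears), so Σ_i C(r_i, 2) ≤ C(192, 2) = 18336. By convexity Σ_i C(r_i, 2) ≥ 66·C(z/66, 2) = z(z − 66)/(2·66), giving z² − 66z − 66·192·191 ≤ 0 and hence z ≤ (1/2)[66 + √(4356 + 4·2420352)] = (1/2)[66 + √9685764] ≈ (1/2)(66 + 3112.196) = 1589.098.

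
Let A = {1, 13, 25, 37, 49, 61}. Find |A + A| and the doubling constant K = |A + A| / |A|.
K = |A + A| / |A| = 11/6

Enumerate A + A = {a + b : a, b ∈ A}. With |A| = 6, there are |A|^2 = 36 ordered sum pairs; collecting distinct values, A + A = {2, 14, 26, 38, 50, 62, 74, 86, 98, 110, 122}, so |A + A| = 11. Thus K = 11/6. Here |A + A| = 2|A| − 1 = 11, the minimum possible — so K = 11/6 is minimal, which holds iff A is an arithmetic progression.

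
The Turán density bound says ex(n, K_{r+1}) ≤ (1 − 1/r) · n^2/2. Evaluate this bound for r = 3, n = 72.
Turán density bound = (2/3) · 72^2/2 = 1728

Turán's theorem: ex(n, K_{r+1}) is achieved by the complete r-partite Turán graph T(n, r) with parts as balanced as possible, and is at most (1 − 1/r) · n^2/2. For r = 3, n = 72: the density bound is (2/3) · 5184/2 = 1728. Since 3 ∣ 72, the Turán graph T(72, 3) has parts of equal size 24, and its edge count e(T(72, 3)) = 1728 attains the density bound exactly.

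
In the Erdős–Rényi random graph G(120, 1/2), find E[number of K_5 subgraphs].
E[# K_5] = C(120, 5) · (1/2)^C(5, 2) = 190578024 / 2^10 = 23822253/128 = 186111.3515625

For each 5-subset S of vertices (there are C(120, 5) = 190578024 such S), let X_S = 1 if S induces a K_5 (all C(5, 2) = 10 edges present). Then P(X_S = 1) = (1/2)^10 = 1/1024. By linearity of expectation, E[# K_5] = C(120, 5) · (1/2)^10 = 190578024 / 1024 = 23822253/128 = 186111.3515625.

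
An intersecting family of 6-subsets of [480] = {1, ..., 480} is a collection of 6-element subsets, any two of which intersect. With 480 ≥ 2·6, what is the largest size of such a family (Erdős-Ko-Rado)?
max |F| = C(479, 5) = 205779025095

Erdős-Ko-Rado (1961): when n ≥ 2k, max |F| = C(n−1, k−1). The bound is attained by the star {A : i ∈ A} for any fixed i ∈ [n]. Here C(480−1, 6−1) = C(479, 5) = 205779025095.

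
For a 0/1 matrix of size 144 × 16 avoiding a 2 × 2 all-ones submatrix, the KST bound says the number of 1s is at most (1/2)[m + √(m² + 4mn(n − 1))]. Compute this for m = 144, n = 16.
z(144, 16; 2, 2) ≤ (1/2)[144 + √(144² + 4·144·16·15)] = (1/2)[144 + √158976] = 271.359

Kővári–Sós–Turán: let r_1, ..., r_144 be the row sums and z = Σ r_i the total number of 1s. Each pair of columns can share at most one row with both entries 1 (else a 2×2 all-ones block appears), so Σ_i C(r_i, 2) ≤ C(16, 2) = 120. By convexity Σ_i C(r_i, 2) ≥ 144·C(z/144, 2) = z(z − 144)/(2·144), giving z² − 144z − 144·16·15 ≤ 0 and hence z ≤ (1/2)[144 + √(20736 + 4·34560)] = (1/2)[144 + √158976] ≈ (1/2)(144 + 398.7179) = 271.359.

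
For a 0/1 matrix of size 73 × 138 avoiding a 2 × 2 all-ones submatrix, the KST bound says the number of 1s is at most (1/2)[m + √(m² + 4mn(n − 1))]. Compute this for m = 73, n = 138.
z(73, 138; 2, 2) ≤ (1/2)[73 + √(73² + 4·73·138·137)] = (1/2)[73 + √5525881] = 1211.8596

Kővári–Sós–Turán: let r_1, ..., r_73 be the row sums and z = Σ r_i the total number of 1s. Each pair of columns can share at most one row with both entries 1 (else a 2×2 all-ones block appears), so Σ_i C(r_i, 2) ≤ C(138, 2) = 9453. By convexity Σ_i C(r_i, 2) ≥ 73·C(z/73, 2) = z(z − 73)/(2·73), giving z² − 73z − 73·138·137 ≤ 0 and hence z ≤ (1/2)[73 + √(5329 + 4·1380138)] = (1/2)[73 + √5525881] ≈ (1/2)(73 + 2350.7193) = 1211.8596.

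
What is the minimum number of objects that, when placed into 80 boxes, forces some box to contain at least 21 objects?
n = (21 − 1)·80 + 1 = 1601

By the generalised pigeonhole principle, to guarantee some box contains ≥ r objects we need more than (r − 1) · k objects total. Threshold: n = (r − 1) · k + 1. With r = 21 and k = 80: n = 20 · 80 + 1 = 1600 + 1 = 1601. For n = 1600 = 20 · 80, we can put exactly 20 objects in every box, avoiding 21 in any single one — so 1601 is tight.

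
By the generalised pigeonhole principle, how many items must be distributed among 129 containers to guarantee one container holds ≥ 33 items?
n = (33 − 1)·129 + 1 = 4129

By the generalised pigeonhole principle, to guarantee some box contains ≥ r objects we need more than (r − 1) · k objects total. Threshold: n = (r − 1) · k + 1. With r = 33 and k = 129: n = 32 · 129 + 1 = 4128 + 1 = 4129. For n = 4128 = 32 · 129, we can put exactly 32 objects in every box, avoiding 33 in any single one — so 4129 is tight.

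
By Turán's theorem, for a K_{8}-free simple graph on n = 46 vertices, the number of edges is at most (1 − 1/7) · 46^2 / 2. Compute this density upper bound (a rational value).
Turán density bound = (6/7) · 46^2/2 = 6348/7 ≈ 906.8571

Turán's theorem: ex(n, K_{r+1}) is achieved by the complete r-partite Turán graph T(n, r) with parts as balanced as possible, and is at most (1 − 1/r) · n^2/2. For r = 7, n = 46: the density bound is (6/7) · 2116/2 = 6348/7 ≈ 906.8571. The integer-valued extremum is e(T(46, 7)) = 906, which is strictly less than the density bound 6348/7 since 7 ∤ 46 (the parts of T(46, 7) cannot all be equal).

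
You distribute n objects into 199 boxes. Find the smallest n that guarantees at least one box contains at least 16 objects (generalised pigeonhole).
n = (16 − 1)·199 + 1 = 2986

By the generalised pigeonhole principle, to guarantee some box contains ≥ r objects we need more than (r − 1) · k objects total. Threshold: n = (r − 1) · k + 1. With r = 16 and k = 199: n = 15 · 199 + 1 = 2985 + 1 = 2986. For n = 2985 = 15 · 199, we can put exactly 15 objects in every box, avoiding 16 in any single one — so 2986 is tight.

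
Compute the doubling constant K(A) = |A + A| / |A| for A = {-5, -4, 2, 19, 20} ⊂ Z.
K = |A + A| / |A| = 14/5

Enumerate A + A = {a + b : a, b ∈ A}. With |A| = 5, there are |A|^2 = 25 ordered sum pairs; collecting distinct values, A + A = {-10, -9, -8, -3, -2, 4, 14, 15, 16, 21, 22, 38, 39, 40}, so |A + A| = 14. Thus K = 14/5. For comparison, the minimum possible |A + A| over all 5-element sets is 2·5 − 1 = 9 (so min K = 9/5), attained only by arithmetic progressions.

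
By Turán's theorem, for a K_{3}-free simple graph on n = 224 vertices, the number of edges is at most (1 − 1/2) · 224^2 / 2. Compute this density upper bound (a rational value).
Turán density bound = (1/2) · 224^2/2 = 12544

Turán's theorem: ex(n, K_{r+1}) is achieved by the complete r-partite Turán graph T(n, r) with parts as balanced as possible, and is at most (1 − 1/r) · n^2/2. For r = 2, n = 224: the density bound is (1/2) · 50176/2 = 12544. Since 2 ∣ 224, the Turán graph T(224, 2) has parts of equal size 112, and its edge count e(T(224, 2)) = 12544 attains the density bound exactly.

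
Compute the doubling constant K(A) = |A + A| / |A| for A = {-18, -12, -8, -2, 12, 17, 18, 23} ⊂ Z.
K = |A + A| / |A| = 30/8 = 15/4

Enumerate A + A = {a + b : a, b ∈ A}. With |A| = 8, there are |A|^2 = 64 ordered sum pairs; collecting distinct values, A + A = {-36, -30, -26, -24, -20, -16, -14, -10, -6, -4, -1, 0, 4, 5, 6, 9, 10, 11, 15, 16, 21, 24, 29, 30, 34, 35, 36, 40, 41, 46}, so |A + A| = 30. Thus K = 30/8 = 15/4. For comparison, the minimum possible |A + A| over all 8-element sets is 2·8 − 1 = 15 (so min K = 15/8), attained only by arithmetic progressions.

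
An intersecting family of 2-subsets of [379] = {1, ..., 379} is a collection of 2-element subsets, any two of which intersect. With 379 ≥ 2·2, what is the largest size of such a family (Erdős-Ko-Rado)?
max |F| = C(378, 1) = 378

Erdős-Ko-Rado (1961): when n ≥ 2k, max |F| = C(n−1, k−1). The bound is attained by the star {A : i ∈ A} for any fixed i ∈ [n]. Here C(379−1, 2−1) = C(378, 1) = 378.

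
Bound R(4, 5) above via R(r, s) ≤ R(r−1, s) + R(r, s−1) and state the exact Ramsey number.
R(4, 5) ≤ R(3, 5) + R(4, 4) = 14 + 18 = 32; exact value R(4, 5) = 25.

The Erdős–Szekeres recurrence R(r, s) ≤ R(r−1, s) + R(r, s−1) applied to (r, s) = (4, 5) gives
  R(4, 5) ≤ R(3, 5) + R(4, 4) = 14 + 18 = 32.
(Recall R(2, k) = k and R is symmetric.) The recurrence is not tight here (it gives 32, but the exact value is R(4, 5) = 25); the tight upper bound requires a sharper argument than the simple recurrence, combined with a lower-bound construction on K_{24}.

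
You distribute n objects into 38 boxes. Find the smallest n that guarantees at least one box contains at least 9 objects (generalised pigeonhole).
n = (9 − 1)·38 + 1 = 305

By the generalised pigeonhole principle, to guarantee some box contains ≥ r objects we need more than (r − 1) · k objects total. Threshold: n = (r − 1) · k + 1. With r = 9 and k = 38: n = 8 · 38 + 1 = 304 + 1 = 305. For n = 304 = 8 · 38, we can put exactly 8 objects in every box, avoiding 9 in any single one — so 305 is tight.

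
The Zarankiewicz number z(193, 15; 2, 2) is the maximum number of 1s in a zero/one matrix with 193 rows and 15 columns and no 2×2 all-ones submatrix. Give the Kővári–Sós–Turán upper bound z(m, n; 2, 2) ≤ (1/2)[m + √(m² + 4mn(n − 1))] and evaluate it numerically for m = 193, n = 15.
z(193, 15; 2, 2) ≤ (1/2)[193 + √(193² + 4·193·15·14)] = (1/2)[193 + √199369] = 319.7538

Kővári–Sós–Turán: let r_1, ..., r_193 be the row sums and z = Σ r_i the total number of 1s. Each pair of columns can share at most one row with both entries 1 (else a 2×2 all-ones block appears), so Σ_i C(r_i, 2) ≤ C(15, 2) = 105. By convexity Σ_i C(r_i, 2) ≥ 193·C(z/193, 2) = z(z − 193)/(2·193), giving z² − 193z − 193·15·14 ≤ 0 and hence z ≤ (1/2)[193 + √(37249 + 4·40530)] = (1/2)[193 + √199369] ≈ (1/2)(193 + 446.5076) = 319.7538.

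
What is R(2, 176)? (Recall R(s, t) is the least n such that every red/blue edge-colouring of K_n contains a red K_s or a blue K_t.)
R(2, 176) = 176

R(2, k) = k for all k ≥ 2: in a 2-colouring of K_k, either some edge is red (a red K_2) or all edges are blue (a blue K_k). And K_{175} coloured all-blue has no blue K_176, so R(2, 176) > 175. Hence R(2, 176) = 176.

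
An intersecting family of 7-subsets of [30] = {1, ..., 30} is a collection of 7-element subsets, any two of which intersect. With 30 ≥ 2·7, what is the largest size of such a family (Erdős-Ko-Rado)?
max |F| = C(29, 6) = 475020

The Erdős-Ko-Rado theorem states: for n ≥ 2k, an intersecting family of k-subsets of an n-element set has size at most C(n − 1, k − 1), with equality for 'star' families {A ⊆ [n] : |A| = k, i ∈ A} (fix an element i). For n = 30, k = 7: C(29, 6) = 475020.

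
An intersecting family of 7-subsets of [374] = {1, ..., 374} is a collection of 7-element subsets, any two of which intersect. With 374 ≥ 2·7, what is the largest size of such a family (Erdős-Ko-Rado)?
max |F| = C(373, 6) = 3592271012232

Erdős-Ko-Rado (1961): when n ≥ 2k, max |F| = C(n−1, k−1). The bound is attained by the star {A : i ∈ A} for any fixed i ∈ [n]. Here C(374−1, 7−1) = C(373, 6) = 3592271012232.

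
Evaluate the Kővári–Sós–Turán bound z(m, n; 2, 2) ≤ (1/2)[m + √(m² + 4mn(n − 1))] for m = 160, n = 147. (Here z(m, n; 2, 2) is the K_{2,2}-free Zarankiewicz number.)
z(160, 147; 2, 2) ≤ (1/2)[160 + √(160² + 4·160·147·146)] = (1/2)[160 + √13761280] = 1934.81

Kővári–Sós–Turán: let r_1, ..., r_160 be the row sums and z = Σ r_i the total number of 1s. Each pair of columns can share at most one row with both entries 1 (else a 2×2 all-ones block appears), so Σ_i C(r_i, 2) ≤ C(147, 2) = 10731. By convexity Σ_i C(r_i, 2) ≥ 160·C(z/160, 2) = z(z − 160)/(2·160), giving z² − 160z − 160·147·146 ≤ 0 and hence z ≤ (1/2)[160 + √(25600 + 4·3433920)] = (1/2)[160 + √13761280] ≈ (1/2)(160 + 3709.6199) = 1934.81.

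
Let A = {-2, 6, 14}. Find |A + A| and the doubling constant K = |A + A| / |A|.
K = |A + A| / |A| = 5/3

Enumerate A + A = {a + b : a, b ∈ A}. With |A| = 3, there are |A|^2 = 9 ordered sum pairs; collecting distinct values, A + A = {-4, 4, 12, 20, 28}, so |A + A| = 5. Thus K = 5/3. Here |A + A| = 2|A| − 1 = 5, the minimum possible — so K = 5/3 is minimal, which holds iff A is an arithmetic progression.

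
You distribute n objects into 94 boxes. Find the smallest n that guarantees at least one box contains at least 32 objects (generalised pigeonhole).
n = (32 − 1)·94 + 1 = 2915

By the generalised pigeonhole principle, to guarantee some box contains ≥ r objects we need more than (r − 1) · k objects total. Threshold: n = (r − 1) · k + 1. With r = 32 and k = 94: n = 31 · 94 + 1 = 2914 + 1 = 2915. For n = 2914 = 31 · 94, we can put exactly 31 objects in every box, avoiding 32 in any single one — so 2915 is tight.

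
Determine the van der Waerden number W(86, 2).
W(86, 2) = 86 + 1 = 87

A 2-term AP is any pair of integers, so a monochromatic 2-AP exists iff some colour is used at least twice. With 86 colours, the colouring i ↦ i on {1, ..., 86} uses each colour once, avoiding any monochromatic pair, so W(86, 2) > 86. For {1, ..., 87}, pigeonhole forces two integers of the same colour, which form a monochromatic 2-AP. Hence W(86, 2) = 87.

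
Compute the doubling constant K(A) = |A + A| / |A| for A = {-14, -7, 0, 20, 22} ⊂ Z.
K = |A + A| / |A| = 14/5

Enumerate A + A = {a + b : a, b ∈ A}. With |A| = 5, there are |A|^2 = 25 ordered sum pairs; collecting distinct values, A + A = {-28, -21, -14, -7, 0, 6, 8, 13, 15, 20, 22, 40, 42, 44}, so |A + A| = 14. Thus K = 14/5. For comparison, the minimum possible |A + A| over all 5-element sets is 2·5 − 1 = 9 (so min K = 9/5), attained only by arithmetic progressions.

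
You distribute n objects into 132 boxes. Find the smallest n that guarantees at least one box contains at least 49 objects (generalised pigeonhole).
n = (49 − 1)·132 + 1 = 6337

By the generalised pigeonhole principle, to guarantee some box contains ≥ r objects we need more than (r − 1) · k objects total. Threshold: n = (r − 1) · k + 1. With r = 49 and k = 132: n = 48 · 132 + 1 = 6336 + 1 = 6337. For n = 6336 = 48 · 132, we can put exactly 48 objects in every box, avoiding 49 in any single one — so 6337 is tight.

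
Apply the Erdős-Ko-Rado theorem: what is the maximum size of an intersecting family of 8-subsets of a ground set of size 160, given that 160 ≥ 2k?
max |F| = C(159, 7) = 445853084391

Erdős-Ko-Rado (1961): when n ≥ 2k, max |F| = C(n−1, k−1). The bound is attained by the star {A : i ∈ A} for any fixed i ∈ [n]. Here C(160−1, 8−1) = C(159, 7) = 445853084391.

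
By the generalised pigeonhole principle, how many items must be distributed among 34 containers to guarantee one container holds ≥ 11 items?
n = (11 − 1)·34 + 1 = 341

By the generalised pigeonhole principle, to guarantee some box contains ≥ r objects we need more than (r − 1) · k objects total. Threshold: n = (r − 1) · k + 1. With r = 11 and k = 34: n = 10 · 34 + 1 = 340 + 1 = 341. For n = 340 = 10 · 34, we can put exactly 10 objects in every box, avoiding 11 in any single one — so 341 is tight.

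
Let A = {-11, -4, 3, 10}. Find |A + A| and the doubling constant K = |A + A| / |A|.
K = |A + A| / |A| = 7/4

Enumerate A + A = {a + b : a, b ∈ A}. With |A| = 4, there are |A|^2 = 16 ordered sum pairs; collecting distinct values, A + A = {-22, -15, -8, -1, 6, 13, 20}, so |A + A| = 7. Thus K = 7/4. Here |A + A| = 2|A| − 1 = 7, the minimum possible — so K = 7/4 is minimal, which holds iff A is an arithmetic progression.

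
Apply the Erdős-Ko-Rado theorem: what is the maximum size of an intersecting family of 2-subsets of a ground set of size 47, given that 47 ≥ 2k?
max |F| = C(46, 1) = 46

Erdős-Ko-Rado (1961): when n ≥ 2k, max |F| = C(n−1, k−1). The bound is attained by the star {A : i ∈ A} for any fixed i ∈ [n]. Here C(47−1, 2−1) = C(46, 1) = 46.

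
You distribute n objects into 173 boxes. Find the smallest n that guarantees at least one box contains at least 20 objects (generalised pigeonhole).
n = (20 − 1)·173 + 1 = 3288

By the generalised pigeonhole principle, to guarantee some box contains ≥ r objects we need more than (r − 1) · k objects total. Threshold: n = (r − 1) · k + 1. With r = 20 and k = 173: n = 19 · 173 + 1 = 3287 + 1 = 3288. For n = 3287 = 19 · 173, we can put exactly 19 objects in every box, avoiding 20 in any single one — so 3288 is tight.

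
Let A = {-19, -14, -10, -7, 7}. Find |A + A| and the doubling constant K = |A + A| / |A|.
K = |A + A| / |A| = 15/5 = 3

Enumerate A + A = {a + b : a, b ∈ A}. With |A| = 5, there are |A|^2 = 25 ordered sum pairs; collecting distinct values, A + A = {-38, -33, -29, -28, -26, -24, -21, -20, -17, -14, -12, -7, -3, 0, 14}, so |A + A| = 15. Thus K = 15/5 = 3. For comparison, the minimum possible |A + A| over all 5-element sets is 2·5 − 1 = 9 (so min K = 9/5), attained only by arithmetic progressions.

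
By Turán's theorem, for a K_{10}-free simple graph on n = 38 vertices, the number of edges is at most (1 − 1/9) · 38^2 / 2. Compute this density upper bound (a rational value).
Turán density bound = (8/9) · 38^2/2 = 5776/9 ≈ 641.7778

Turán's theorem: ex(n, K_{r+1}) is achieved by the complete r-partite Turán graph T(n, r) with parts as balanced as possible, and is at most (1 − 1/r) · n^2/2. For r = 9, n = 38: the density bound is (8/9) · 1444/2 = 5776/9 ≈ 641.7778. The integer-valued extremum is e(T(38, 9)) = 641, which is strictly less than the density bound 5776/9 since 9 ∤ 38 (the parts of T(38, 9) cannot all be equal).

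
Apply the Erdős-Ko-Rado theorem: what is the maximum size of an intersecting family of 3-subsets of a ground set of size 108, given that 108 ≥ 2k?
max |F| = C(107, 2) = 5671

The Erdős-Ko-Rado theorem states: for n ≥ 2k, an intersecting family of k-subsets of an n-element set has size at most C(n − 1, k − 1), with equality for 'star' families {A ⊆ [n] : |A| = k, i ∈ A} (fix an element i). For n = 108, k = 3: C(107, 2) = 5671.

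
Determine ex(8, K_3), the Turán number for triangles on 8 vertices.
ex(8, K_3) = ⌊8^2/4⌋ = 16

Mantel (1907): a triangle-free graph on n vertices has at most ⌊n^2/4⌋ edges, with equality for the complete bipartite graph K_{⌊n/2⌋, ⌈n/2⌉}. For n = 8: ⌊8^2/4⌋ = ⌊64/4⌋ = 16. The extremal graph is K_{4, 4}, which has 4·4 = 16 edges.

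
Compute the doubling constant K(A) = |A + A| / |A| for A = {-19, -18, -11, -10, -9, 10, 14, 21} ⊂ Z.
K = |A + A| / |A| = 32/8 = 4

Enumerate A + A = {a + b : a, b ∈ A}. With |A| = 8, there are |A|^2 = 64 ordered sum pairs; collecting distinct values, A + A = {-38, -37, -36, -30, -29, -28, -27, -22, -21, -20, -19, -18, -9, -8, -5, -4, -1, 0, 1, 2, 3, 4, 5, 10, 11, 12, 20, 24, 28, 31, 35, 42}, so |A + A| = 32. Thus K = 32/8 = 4. For comparison, the minimum possible |A + A| over all 8-element sets is 2·8 − 1 = 15 (so min K = 15/8), attained only by arithmetic progressions.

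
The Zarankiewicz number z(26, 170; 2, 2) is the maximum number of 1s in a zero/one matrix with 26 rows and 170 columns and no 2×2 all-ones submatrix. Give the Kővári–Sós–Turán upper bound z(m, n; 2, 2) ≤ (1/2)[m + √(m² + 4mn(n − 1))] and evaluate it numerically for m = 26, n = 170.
z(26, 170; 2, 2) ≤ (1/2)[26 + √(26² + 4·26·170·169)] = (1/2)[26 + √2988596] = 877.3778

Kővári–Sós–Turán: let r_1, ..., r_26 be the row sums and z = Σ r_i the total number of 1s. Each pair of columns can share at most one row with both entries 1 (else a 2×2 all-ones block appears), so Σ_i C(r_i, 2) ≤ C(170, 2) = 14365. By convexity Σ_i C(r_i, 2) ≥ 26·C(z/26, 2) = z(z − 26)/(2·26), giving z² − 26z − 26·170·169 ≤ 0 and hence z ≤ (1/2)[26 + √(676 + 4·746980)] = (1/2)[26 + √2988596] ≈ (1/2)(26 + 1728.7556) = 877.3778.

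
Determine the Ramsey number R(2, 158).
R(2, 158) = 158

R(2, k) = k for all k ≥ 2: in a 2-colouring of K_k, either some edge is red (a red K_2) or all edges are blue (a blue K_k). And K_{157} coloured all-blue has no blue K_158, so R(2, 158) > 157. Hence R(2, 158) = 158.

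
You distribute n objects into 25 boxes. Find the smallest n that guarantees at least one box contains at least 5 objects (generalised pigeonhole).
n = (5 − 1)·25 + 1 = 101

By the generalised pigeonhole principle, to guarantee some box contains ≥ r objects we need more than (r − 1) · k objects total. Threshold: n = (r − 1) · k + 1. With r = 5 and k = 25: n = 4 · 25 + 1 = 100 + 1 = 101. For n = 100 = 4 · 25, we can put exactly 4 objects in every box, avoiding 5 in any single one — so 101 is tight.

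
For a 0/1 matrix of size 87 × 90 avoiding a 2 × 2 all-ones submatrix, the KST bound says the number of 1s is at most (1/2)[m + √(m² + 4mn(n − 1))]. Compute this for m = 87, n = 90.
z(87, 90; 2, 2) ≤ (1/2)[87 + √(87² + 4·87·90·89)] = (1/2)[87 + √2795049] = 879.42

Kővári–Sós–Turán: let r_1, ..., r_87 be the row sums and z = Σ r_i the total number of 1s. Each pair of columns can share at most one row with both entries 1 (else a 2×2 all-ones block appears), so Σ_i C(r_i, 2) ≤ C(90, 2) = 4005. By convexity Σ_i C(r_i, 2) ≥ 87·C(z/87, 2) = z(z − 87)/(2·87), giving z² − 87z − 87·90·89 ≤ 0 and hence z ≤ (1/2)[87 + √(7569 + 4·696870)] = (1/2)[87 + √2795049] ≈ (1/2)(87 + 1671.84) = 879.42.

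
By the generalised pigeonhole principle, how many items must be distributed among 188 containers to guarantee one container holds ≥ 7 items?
n = (7 − 1)·188 + 1 = 1129

By the generalised pigeonhole principle, to guarantee some box contains ≥ r objects we need more than (r − 1) · k objects total. Threshold: n = (r − 1) · k + 1. With r = 7 and k = 188: n = 6 · 188 + 1 = 1128 + 1 = 1129. For n = 1128 = 6 · 188, we can put exactly 6 objects in every box, avoiding 7 in any single one — so 1129 is tight.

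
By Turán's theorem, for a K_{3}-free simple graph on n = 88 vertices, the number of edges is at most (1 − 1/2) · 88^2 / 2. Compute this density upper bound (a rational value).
Turán density bound = (1/2) · 88^2/2 = 1936

Turán's theorem: ex(n, K_{r+1}) is achieved by the complete r-partite Turán graph T(n, r) with parts as balanced as possible, and is at most (1 − 1/r) · n^2/2. For r = 2, n = 88: the density bound is (1/2) · 7744/2 = 1936. Since 2 ∣ 88, the Turán graph T(88, 2) has parts of equal size 44, and its edge count e(T(88, 2)) = 1936 attains the density bound exactly.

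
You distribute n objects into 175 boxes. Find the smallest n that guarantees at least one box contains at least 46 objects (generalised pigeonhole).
n = (46 − 1)·175 + 1 = 7876

By the generalised pigeonhole principle, to guarantee some box contains ≥ r objects we need more than (r − 1) · k objects total. Threshold: n = (r − 1) · k + 1. With r = 46 and k = 175: n = 45 · 175 + 1 = 7875 + 1 = 7876. For n = 7875 = 45 · 175, we can put exactly 45 objects in every box, avoiding 46 in any single one — so 7876 is tight.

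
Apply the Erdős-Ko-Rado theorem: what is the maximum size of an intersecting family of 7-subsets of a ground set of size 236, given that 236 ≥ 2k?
max |F| = C(235, 6) = 219348639510

The Erdős-Ko-Rado theorem states: for n ≥ 2k, an intersecting family of k-subsets of an n-element set has size at most C(n − 1, k − 1), with equality for 'star' families {A ⊆ [n] : |A| = k, i ∈ A} (fix an element i). For n = 236, k = 7: C(235, 6) = 219348639510.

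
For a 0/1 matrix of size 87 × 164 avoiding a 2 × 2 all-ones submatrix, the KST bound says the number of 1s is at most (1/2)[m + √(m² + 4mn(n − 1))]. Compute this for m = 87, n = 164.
z(87, 164; 2, 2) ≤ (1/2)[87 + √(87² + 4·87·164·163)] = (1/2)[87 + √9310305] = 1569.1396

Kővári–Sós–Turán: let r_1, ..., r_87 be the row sums and z = Σ r_i the total number of 1s. Each pair of columns can share at most one row with both entries 1 (else a 2×2 all-ones block appears), so Σ_i C(r_i, 2) ≤ C(164, 2) = 13366. By convexity Σ_i C(r_i, 2) ≥ 87·C(z/87, 2) = z(z − 87)/(2·87), giving z² − 87z − 87·164·163 ≤ 0 and hence z ≤ (1/2)[87 + √(7569 + 4·2325684)] = (1/2)[87 + √9310305] ≈ (1/2)(87 + 3051.2792) = 1569.1396.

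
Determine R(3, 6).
R(3, 6) = 18

Lower bound: an explicit 2-colouring of K_{17} (typically a Paley-type or other structured construction) avoids a red K_3 and a blue K_6, showing R(3, 6) > 17.
Upper bound: the simple Erdős–Szekeres recurrence only gives R(3, 6) ≤ 20; the tight bound R(3, 6) ≤ 18 requires a sharper case analysis (or computer search) of 2-colourings of K_{18}.
Hence R(3, 6) = 18.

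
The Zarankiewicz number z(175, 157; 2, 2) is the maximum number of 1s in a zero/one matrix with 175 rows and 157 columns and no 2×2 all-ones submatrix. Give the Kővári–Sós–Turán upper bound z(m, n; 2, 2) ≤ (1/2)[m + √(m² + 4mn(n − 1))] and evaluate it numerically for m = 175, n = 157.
z(175, 157; 2, 2) ≤ (1/2)[175 + √(175² + 4·175·157·156)] = (1/2)[175 + √17175025] = 2159.6381

Kővári–Sós–Turán: let r_1, ..., r_175 be the row sums and z = Σ r_i the total number of 1s. Each pair of columns can share at most one row with both entries 1 (else a 2×2 all-ones block appears), so Σ_i C(r_i, 2) ≤ C(157, 2) = 12246. By convexity Σ_i C(r_i, 2) ≥ 175·C(z/175, 2) = z(z − 175)/(2·175), giving z² − 175z − 175·157·156 ≤ 0 and hence z ≤ (1/2)[175 + √(30625 + 4·4286100)] = (1/2)[175 + √17175025] ≈ (1/2)(175 + 4144.2762) = 2159.6381.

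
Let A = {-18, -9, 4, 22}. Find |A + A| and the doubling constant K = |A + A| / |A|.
K = |A + A| / |A| = 10/4 = 5/2

Enumerate A + A = {a + b : a, b ∈ A}. With |A| = 4, there are |A|^2 = 16 ordered sum pairs; collecting distinct values, A + A = {-36, -27, -18, -14, -5, 4, 8, 13, 26, 44}, so |A + A| = 10. Thus K = 10/4 = 5/2. For comparison, the minimum possible |A + A| over all 4-element sets is 2·4 − 1 = 7 (so min K = 7/4), attained only by arithmetic progressions.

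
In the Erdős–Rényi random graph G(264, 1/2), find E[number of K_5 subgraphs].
E[# K_5] = C(264, 5) · (1/2)^C(5, 2) = 10287114552 / 2^10 = 1285889319/128 = 10046010.3046875

For each 5-subset S of vertices (there are C(264, 5) = 10287114552 such S), let X_S = 1 if S induces a K_5 (all C(5, 2) = 10 edges present). Then P(X_S = 1) = (1/2)^10 = 1/1024. By linearity of expectation, E[# K_5] = C(264, 5) · (1/2)^10 = 10287114552 / 1024 = 1285889319/128 = 10046010.3046875.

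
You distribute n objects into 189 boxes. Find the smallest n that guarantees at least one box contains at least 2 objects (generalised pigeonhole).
n = (2 − 1)·189 + 1 = 190

By the generalised pigeonhole principle, to guarantee some box contains ≥ r objects we need more than (r − 1) · k objects total. Threshold: n = (r − 1) · k + 1. With r = 2 and k = 189: n = 1 · 189 + 1 = 189 + 1 = 190. For n = 189 = 1 · 189, we can put exactly 1 objects in every box, avoiding 2 in any single one — so 190 is tight.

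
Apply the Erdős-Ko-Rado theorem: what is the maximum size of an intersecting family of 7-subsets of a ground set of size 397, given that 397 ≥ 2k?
max |F| = C(396, 6) = 5155981871964

The Erdős-Ko-Rado theorem states: for n ≥ 2k, an intersecting family of k-subsets of an n-element set has size at most C(n − 1, k − 1), with equality for 'star' families {A ⊆ [n] : |A| = k, i ∈ A} (fix an element i). For n = 397, k = 7: C(396, 6) = 5155981871964.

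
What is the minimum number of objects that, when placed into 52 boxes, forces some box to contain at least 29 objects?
n = (29 − 1)·52 + 1 = 1457

By the generalised pigeonhole principle, to guarantee some box contains ≥ r objects we need more than (r − 1) · k objects total. Threshold: n = (r − 1) · k + 1. With r = 29 and k = 52: n = 28 · 52 + 1 = 1456 + 1 = 1457. For n = 1456 = 28 · 52, we can put exactly 28 objects in every box, avoiding 29 in any single one — so 1457 is tight.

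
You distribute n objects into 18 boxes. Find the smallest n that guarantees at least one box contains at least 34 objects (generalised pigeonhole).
n = (34 − 1)·18 + 1 = 595

By the generalised pigeonhole principle, to guarantee some box contains ≥ r objects we need more than (r − 1) · k objects total. Threshold: n = (r − 1) · k + 1. With r = 34 and k = 18: n = 33 · 18 + 1 = 594 + 1 = 595. For n = 594 = 33 · 18, we can put exactly 33 objects in every box, avoiding 34 in any single one — so 595 is tight.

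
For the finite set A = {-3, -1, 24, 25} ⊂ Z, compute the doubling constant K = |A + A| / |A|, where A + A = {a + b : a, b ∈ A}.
K = |A + A| / |A| = 10/4 = 5/2

Enumerate A + A = {a + b : a, b ∈ A}. With |A| = 4, there are |A|^2 = 16 ordered sum pairs; collecting distinct values, A + A = {-6, -4, -2, 21, 22, 23, 24, 48, 49, 50}, so |A + A| = 10. Thus K = 10/4 = 5/2. For comparison, the minimum possible |A + A| over all 4-element sets is 2·4 − 1 = 7 (so min K = 7/4), attained only by arithmetic progressions.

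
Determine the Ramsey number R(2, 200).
R(2, 200) = 200

R(2, k) = k for all k ≥ 2: in a 2-colouring of K_k, either some edge is red (a red K_2) or all edges are blue (a blue K_k). And K_{199} coloured all-blue has no blue K_200, so R(2, 200) > 199. Hence R(2, 200) = 200.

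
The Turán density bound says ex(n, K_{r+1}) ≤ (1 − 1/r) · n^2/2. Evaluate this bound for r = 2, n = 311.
Turán density bound = (1/2) · 311^2/2 = 96721/4 ≈ 24180.25

Turán's theorem: ex(n, K_{r+1}) is achieved by the complete r-partite Turán graph T(n, r) with parts as balanced as possible, and is at most (1 − 1/r) · n^2/2. For r = 2, n = 311: the density bound is (1/2) · 96721/2 = 96721/4 ≈ 24180.25. The integer-valued extremum is e(T(311, 2)) = 24180, which is strictly less than the density bound 96721/4 since 2 ∤ 311 (the parts of T(311, 2) cannot all be equal).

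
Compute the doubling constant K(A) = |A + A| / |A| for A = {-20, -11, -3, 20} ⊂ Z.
K = |A + A| / |A| = 10/4 = 5/2

Enumerate A + A = {a + b : a, b ∈ A}. With |A| = 4, there are |A|^2 = 16 ordered sum pairs; collecting distinct values, A + A = {-40, -31, -23, -22, -14, -6, 0, 9, 17, 40}, so |A + A| = 10. Thus K = 10/4 = 5/2. For comparison, the minimum possible |A + A| over all 4-element sets is 2·4 − 1 = 7 (so min K = 7/4), attained only by arithmetic progressions.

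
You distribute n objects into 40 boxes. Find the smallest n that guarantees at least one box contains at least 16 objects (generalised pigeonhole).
n = (16 − 1)·40 + 1 = 601

By the generalised pigeonhole principle, to guarantee some box contains ≥ r objects we need more than (r − 1) · k objects total. Threshold: n = (r − 1) · k + 1. With r = 16 and k = 40: n = 15 · 40 + 1 = 600 + 1 = 601. For n = 600 = 15 · 40, we can put exactly 15 objects in every box, avoiding 16 in any single one — so 601 is tight.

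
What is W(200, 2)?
W(200, 2) = 200 + 1 = 201

A 2-term AP is any pair of integers, so a monochromatic 2-AP exists iff some colour is used at least twice. With 200 colours, the colouring i ↦ i on {1, ..., 200} uses each colour once, avoiding any monochromatic pair, so W(200, 2) > 200. For {1, ..., 201}, pigeonhole forces two integers of the same colour, which form a monochromatic 2-AP. Hence W(200, 2) = 201.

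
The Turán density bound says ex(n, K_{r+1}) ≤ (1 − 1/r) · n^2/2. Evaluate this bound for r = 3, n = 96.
Turán density bound = (2/3) · 96^2/2 = 3072

Turán's theorem: ex(n, K_{r+1}) is achieved by the complete r-partite Turán graph T(n, r) with parts as balanced as possible, and is at most (1 − 1/r) · n^2/2. For r = 3, n = 96: the density bound is (2/3) · 9216/2 = 3072. Since 3 ∣ 96, the Turán graph T(96, 3) has parts of equal size 32, and its edge count e(T(96, 3)) = 3072 attains the density bound exactly.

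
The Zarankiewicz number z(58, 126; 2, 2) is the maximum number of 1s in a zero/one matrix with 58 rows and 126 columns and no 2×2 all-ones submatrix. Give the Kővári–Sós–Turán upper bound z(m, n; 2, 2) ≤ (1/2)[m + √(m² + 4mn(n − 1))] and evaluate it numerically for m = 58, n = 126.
z(58, 126; 2, 2) ≤ (1/2)[58 + √(58² + 4·58·126·125)] = (1/2)[58 + √3657364] = 985.2118

Kővári–Sós–Turán: let r_1, ..., r_58 be the row sums and z = Σ r_i the total number of 1s. Each pair of columns can share at most one row with both entries 1 (else a 2×2 all-ones block appears), so Σ_i C(r_i, 2) ≤ C(126, 2) = 7875. By convexity Σ_i C(r_i, 2) ≥ 58·C(z/58, 2) = z(z − 58)/(2·58), giving z² − 58z − 58·126·125 ≤ 0 and hence z ≤ (1/2)[58 + √(3364 + 4·913500)] = (1/2)[58 + √3657364] ≈ (1/2)(58 + 1912.4236) = 985.2118.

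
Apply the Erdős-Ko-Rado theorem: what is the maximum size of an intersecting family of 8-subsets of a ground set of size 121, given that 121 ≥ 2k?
max |F| = C(120, 7) = 59487568920

The Erdős-Ko-Rado theorem states: for n ≥ 2k, an intersecting family of k-subsets of an n-element set has size at most C(n − 1, k − 1), with equality for 'star' families {A ⊆ [n] : |A| = k, i ∈ A} (fix an element i). For n = 121, k = 8: C(120, 7) = 59487568920.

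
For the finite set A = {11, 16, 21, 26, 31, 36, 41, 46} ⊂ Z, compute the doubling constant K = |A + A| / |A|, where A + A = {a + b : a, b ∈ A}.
K = |A + A| / |A| = 15/8

Enumerate A + A = {a + b : a, b ∈ A}. With |A| = 8, there are |A|^2 = 64 ordered sum pairs; collecting distinct values, A + A = {22, 27, 32, 37, 42, 47, 52, 57, 62, 67, 72, 77, 82, 87, 92}, so |A + A| = 15. Thus K = 15/8. Here |A + A| = 2|A| − 1 = 15, the minimum possible — so K = 15/8 is minimal, which holds iff A is an arithmetic progression.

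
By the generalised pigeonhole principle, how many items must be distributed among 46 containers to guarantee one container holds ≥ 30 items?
n = (30 − 1)·46 + 1 = 1335

By the generalised pigeonhole principle, to guarantee some box contains ≥ r objects we need more than (r − 1) · k objects total. Threshold: n = (r − 1) · k + 1. With r = 30 and k = 46: n = 29 · 46 + 1 = 1334 + 1 = 1335. For n = 1334 = 29 · 46, we can put exactly 29 objects in every box, avoiding 30 in any single one — so 1335 is tight.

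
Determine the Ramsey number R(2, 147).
R(2, 147) = 147

R(2, k) = k for all k ≥ 2: in a 2-colouring of K_k, either some edge is red (a red K_2) or all edges are blue (a blue K_k). And K_{146} coloured all-blue has no blue K_147, so R(2, 147) > 146. Hence R(2, 147) = 147.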